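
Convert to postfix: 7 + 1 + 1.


Left to right (same or higher precedence on left)
Postfix: 7 1 + 1 +


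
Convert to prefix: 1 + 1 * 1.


'*' binds tighter: tree is (+ 1 (* 1 1))
Prefix: + 1 * 1 1


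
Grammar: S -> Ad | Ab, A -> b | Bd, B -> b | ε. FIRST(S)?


Per alternative of S: FIRST(Ad) = {b, d}; FIRST(Ab) = {b, d}
FIRST(S) = {b, d}


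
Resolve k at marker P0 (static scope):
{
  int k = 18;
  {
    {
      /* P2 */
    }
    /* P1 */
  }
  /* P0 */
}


k declared in the same block as P0
k = 18


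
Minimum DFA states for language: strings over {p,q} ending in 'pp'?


Track the longest suffix of input matching a prefix of 'pp': 3 classes (prefixes of length 0..2)
Minimal DFA: 3 states


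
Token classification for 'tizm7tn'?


Pattern: letter/underscore followed by alphanumerics, not a keyword
Type: IDENTIFIER


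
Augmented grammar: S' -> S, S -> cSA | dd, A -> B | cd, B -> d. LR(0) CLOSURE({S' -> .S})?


Start: S' -> .S
For each item with dot before a nonterminal B, add B -> .γ for every B-production
Closure: [S' -> .S, S -> .cSA, S -> .dd]


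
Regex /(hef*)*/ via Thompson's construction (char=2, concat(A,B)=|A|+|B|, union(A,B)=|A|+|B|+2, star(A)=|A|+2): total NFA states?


Syntax tree has 3 char leaf(s), 0 union(s), 2 star(s)
chars contribute 3×2 = 6; each union adds +2; each star adds +2
Total: 6 + 0 + 4 = 10 states


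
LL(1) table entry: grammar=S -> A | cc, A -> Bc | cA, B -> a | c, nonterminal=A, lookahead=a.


For [A, a]: 'a' ∈ FIRST(Bc)
Entry: A -> Bc


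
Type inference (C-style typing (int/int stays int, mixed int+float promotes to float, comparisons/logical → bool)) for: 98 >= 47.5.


Operand types: int >= float
Rule: comparison yields bool
Result type: bool


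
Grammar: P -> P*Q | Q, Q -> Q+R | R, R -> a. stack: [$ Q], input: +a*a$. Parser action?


shift '+' to continue Q -> Q+R
Action: shift


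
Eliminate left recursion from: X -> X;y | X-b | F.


Left-recursive alternatives: X;y, X-b; non-recursive: F
Introduce X': X -> FX', X' -> ;yX' | -bX' | ε


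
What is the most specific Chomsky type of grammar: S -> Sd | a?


Left-linear: every RHS is a terminal or one nonterminal followed by a terminal
Classification: Type 3 (Regular)


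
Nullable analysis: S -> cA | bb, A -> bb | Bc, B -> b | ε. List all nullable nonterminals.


A nonterminal is nullable iff some alternative derives ε (directly, or every symbol in it is nullable)
Nullable: {B}


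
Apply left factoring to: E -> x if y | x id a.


Common prefix: 'x'
Factored: E -> x E', E' -> if y | id a


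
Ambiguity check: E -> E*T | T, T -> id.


precedence layered via separate nonterminal T: deterministic
Unambiguous


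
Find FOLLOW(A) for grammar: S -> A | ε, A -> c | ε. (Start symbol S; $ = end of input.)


$ ∈ FOLLOW(S). For each A -> αBβ: add FIRST(β)\{ε} to FOLLOW(B); if β nullable, add FOLLOW(A).
FOLLOW(A) = {$}


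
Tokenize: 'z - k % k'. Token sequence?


Scan left to right, longest-match per lexeme
Tokens: ID(z), OP(-), ID(k), OP(%), ID(k)


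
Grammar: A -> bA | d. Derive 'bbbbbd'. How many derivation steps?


Derivation: A => bA => bbA => bbbA => bbbbA => bbbbbA => bbbbbd
Steps: 6


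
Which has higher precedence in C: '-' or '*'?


'*' is multiplicative (level 10); '-' is additive (level 9)
Higher level binds tighter
'*' has higher precedence than '-'


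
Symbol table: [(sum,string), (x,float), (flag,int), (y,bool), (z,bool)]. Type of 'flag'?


Lookup 'flag' → type int


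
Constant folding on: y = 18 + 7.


18 + 7 = 25 at compile time
Optimized: y = 25


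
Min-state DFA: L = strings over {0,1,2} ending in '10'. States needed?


Track the longest suffix of input matching a prefix of '10': 3 classes (prefixes of length 0..2)
Minimal DFA: 3 states


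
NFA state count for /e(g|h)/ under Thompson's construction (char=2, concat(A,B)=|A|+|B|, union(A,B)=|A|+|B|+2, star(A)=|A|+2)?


Syntax tree has 3 char leaf(s), 1 union(s), 0 star(s)
chars contribute 3×2 = 6; each union adds +2; each star adds +2
Total: 6 + 2 + 0 = 8 states


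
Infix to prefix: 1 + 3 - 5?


left-to-right (same/higher precedence on left): tree is (- (+ 1 3) 5)
Prefix: - + 1 3 5


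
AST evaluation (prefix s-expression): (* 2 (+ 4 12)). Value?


Evaluate inner: (+ 4 12) = 16
Evaluate root: (* 2 16) = 32
Result: 32


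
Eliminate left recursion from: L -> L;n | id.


Left-recursive alternatives: L;n; non-recursive: id
Introduce L': L -> idL', L' -> ;nL' | ε


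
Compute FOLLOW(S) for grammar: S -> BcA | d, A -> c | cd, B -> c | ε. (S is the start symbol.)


$ ∈ FOLLOW(S). For each A -> αBβ: add FIRST(β)\{ε} to FOLLOW(B); if β nullable, add FOLLOW(A).
FOLLOW(S) = {$}


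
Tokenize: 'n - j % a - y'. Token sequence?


Scan left to right, longest-match per lexeme
Tokens: ID(n), OP(-), ID(j), OP(%), ID(a), OP(-), ID(y)


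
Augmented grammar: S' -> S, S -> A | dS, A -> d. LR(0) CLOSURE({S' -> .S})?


Start: S' -> .S
For each item with dot before a nonterminal B, add B -> .γ for every B-production
Closure: [S' -> .S, S -> .A, S -> .dS, A -> .d]


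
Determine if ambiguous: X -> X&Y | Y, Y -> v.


precedence layered via separate nonterminal Y: deterministic
Unambiguous


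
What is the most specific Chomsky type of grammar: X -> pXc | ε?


Single nonterminal LHS, but p^n c^n is not regular
Classification: Type 2 (Context-Free)


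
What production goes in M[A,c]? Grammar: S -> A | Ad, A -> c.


For [A, c]: 'c' ∈ FIRST(c)
Entry: A -> c


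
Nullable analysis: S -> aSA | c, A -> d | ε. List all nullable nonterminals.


A nonterminal is nullable iff some alternative derives ε (directly, or every symbol in it is nullable)
Nullable: {A}


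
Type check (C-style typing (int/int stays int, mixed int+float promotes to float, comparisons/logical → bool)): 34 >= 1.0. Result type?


Operand types: int >= float
Rule: comparison yields bool
Result type: bool


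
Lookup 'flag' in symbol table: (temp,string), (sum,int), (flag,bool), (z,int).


Lookup 'flag' → type bool


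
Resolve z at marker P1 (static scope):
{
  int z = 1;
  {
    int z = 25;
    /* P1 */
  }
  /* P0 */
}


z declared in the same block as P1
z = 25


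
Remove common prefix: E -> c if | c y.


Common prefix: 'c'
Factored: E -> c E', E' -> if | y


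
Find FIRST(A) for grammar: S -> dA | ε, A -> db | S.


Per alternative of A: FIRST(db) = {d}; FIRST(S) = {d, ε}
FIRST(A) = {d, ε}


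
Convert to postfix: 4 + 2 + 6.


Left to right (same or higher precedence on left)
Postfix: 4 2 + 6 +


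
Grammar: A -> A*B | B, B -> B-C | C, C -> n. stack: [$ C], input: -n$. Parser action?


'C' (not preceded by B-) is the handle for B -> C
Action: reduce (B -> C)


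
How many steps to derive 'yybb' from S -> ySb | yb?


Derivation: S => ySb => yybb
Steps: 2


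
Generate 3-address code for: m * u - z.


Break into single-operator statements:
t1 = m * u
t2 = t1 - z


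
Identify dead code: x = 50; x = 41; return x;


first assignment to x is overwritten before any read
Dead: 'x = 50'


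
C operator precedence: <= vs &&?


'<=' is relational (level 7); '&&' is logical AND (level 2)
Higher level binds tighter
'<=' has higher precedence than '&&'


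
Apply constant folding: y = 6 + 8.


6 + 8 = 14 at compile time
Optimized: y = 14


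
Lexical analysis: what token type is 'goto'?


Pattern: reserved word
Type: KEYWORD


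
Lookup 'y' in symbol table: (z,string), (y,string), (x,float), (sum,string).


Lookup 'y' → type string


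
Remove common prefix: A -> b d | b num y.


Common prefix: 'b'
Factored: A -> b A', A' -> d | num y


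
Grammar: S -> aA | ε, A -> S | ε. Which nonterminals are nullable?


A nonterminal is nullable iff some alternative derives ε (directly, or every symbol in it is nullable)
Nullable: {A, S}


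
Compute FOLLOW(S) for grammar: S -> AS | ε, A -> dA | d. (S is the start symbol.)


$ ∈ FOLLOW(S). For each A -> αBβ: add FIRST(β)\{ε} to FOLLOW(B); if β nullable, add FOLLOW(A).
FOLLOW(S) = {$}


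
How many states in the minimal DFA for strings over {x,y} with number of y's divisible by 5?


Track (count of y) mod 5: states 0..4, accept at 0
Minimal DFA: 5 states


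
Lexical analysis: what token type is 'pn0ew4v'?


Pattern: letter/underscore followed by alphanumerics, not a keyword
Type: IDENTIFIER


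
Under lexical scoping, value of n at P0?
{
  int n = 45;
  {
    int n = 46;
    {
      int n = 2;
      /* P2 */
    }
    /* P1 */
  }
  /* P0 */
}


n declared in the same block as P0
n = 45


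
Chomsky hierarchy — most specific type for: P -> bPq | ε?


Single nonterminal LHS, but b^n q^n is not regular
Classification: Type 2 (Context-Free)


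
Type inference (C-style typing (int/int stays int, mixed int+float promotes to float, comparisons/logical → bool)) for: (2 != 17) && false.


Operand types: bool && bool
Rule: logical operators take bool operands and yield bool
Result type: bool


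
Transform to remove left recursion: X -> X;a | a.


Left-recursive alternatives: X;a; non-recursive: a
Introduce X': X -> aX', X' -> ;aX' | ε


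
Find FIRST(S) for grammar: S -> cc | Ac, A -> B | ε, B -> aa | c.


Per alternative of S: FIRST(cc) = {c}; FIRST(Ac) = {a, c}
FIRST(S) = {a, c}


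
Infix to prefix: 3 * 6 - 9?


left-to-right (same/higher precedence on left): tree is (- (* 3 6) 9)
Prefix: - * 3 6 9


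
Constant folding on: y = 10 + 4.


10 + 4 = 14 at compile time
Optimized: y = 14


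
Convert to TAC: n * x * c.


Break into single-operator statements:
t1 = n * x
t2 = t1 * c


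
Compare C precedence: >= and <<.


'<<' is shift (level 8); '>=' is relational (level 7)
Higher level binds tighter
'<<' has higher precedence than '>='


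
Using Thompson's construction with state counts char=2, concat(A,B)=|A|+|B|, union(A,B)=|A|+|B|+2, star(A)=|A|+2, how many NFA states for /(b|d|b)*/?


Syntax tree has 3 char leaf(s), 2 union(s), 1 star(s)
chars contribute 3×2 = 6; each union adds +2; each star adds +2
Total: 6 + 4 + 2 = 12 states


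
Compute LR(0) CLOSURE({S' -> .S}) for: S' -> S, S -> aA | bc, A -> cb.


Start: S' -> .S
For each item with dot before a nonterminal B, add B -> .γ for every B-production
Closure: [S' -> .S, S -> .aA, S -> .bc]


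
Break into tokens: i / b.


Scan left to right, longest-match per lexeme
Tokens: ID(i), OP(/), ID(b)


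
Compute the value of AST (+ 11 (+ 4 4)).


Evaluate inner: (+ 4 4) = 8
Evaluate root: (+ 11 8) = 19
Result: 19


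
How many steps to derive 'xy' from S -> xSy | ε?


Derivation: S => xSy => xy
Steps: 2


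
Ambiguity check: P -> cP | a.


right-linear, alternatives start with distinct terminals 'c' vs 'a': unique leftmost derivation
Unambiguous


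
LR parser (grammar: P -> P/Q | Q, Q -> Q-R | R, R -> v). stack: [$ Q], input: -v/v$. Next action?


shift '-' to continue Q -> Q-R
Action: shift


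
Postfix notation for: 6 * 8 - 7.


Left to right (same or higher precedence on left)
Postfix: 6 8 * 7 -


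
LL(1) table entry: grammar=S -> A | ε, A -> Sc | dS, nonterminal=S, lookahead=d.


For [S, d]: 'd' ∈ FIRST(A)
Entry: S -> A


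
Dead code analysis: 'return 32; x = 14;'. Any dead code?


statement follows a return and is unreachable
Dead: 'x = 14'


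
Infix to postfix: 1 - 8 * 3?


* has higher precedence, evaluate 8*3 first
Postfix: 1 8 3 * -


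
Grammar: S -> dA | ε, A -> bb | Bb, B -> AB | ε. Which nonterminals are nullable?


A nonterminal is nullable iff some alternative derives ε (directly, or every symbol in it is nullable)
Nullable: {B, S}


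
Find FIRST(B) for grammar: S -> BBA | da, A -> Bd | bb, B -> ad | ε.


Per alternative of B: FIRST(ad) = {a}; FIRST(ε) = {ε}
FIRST(B) = {a, ε}


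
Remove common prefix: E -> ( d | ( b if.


Common prefix: '('
Factored: E -> ( E', E' -> d | b if


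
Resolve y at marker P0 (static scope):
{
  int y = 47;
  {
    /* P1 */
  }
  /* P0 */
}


y declared in the same block as P0
y = 47


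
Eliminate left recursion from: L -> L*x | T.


Left-recursive alternatives: L*x; non-recursive: T
Introduce L': L -> TL', L' -> *xL' | ε


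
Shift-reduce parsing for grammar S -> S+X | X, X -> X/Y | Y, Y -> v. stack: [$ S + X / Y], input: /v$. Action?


handle 'X/Y' on top
Action: reduce (X -> X/Y)


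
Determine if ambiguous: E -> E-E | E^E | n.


'n-n^n' has two parse trees (no precedence encoded between - and ^)
Ambiguous


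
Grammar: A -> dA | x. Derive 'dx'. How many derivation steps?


Derivation: A => dA => dx
Steps: 2


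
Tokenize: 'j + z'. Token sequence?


Scan left to right, longest-match per lexeme
Tokens: ID(j), OP(+), ID(z)


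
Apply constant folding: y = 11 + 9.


11 + 9 = 20 at compile time
Optimized: y = 20


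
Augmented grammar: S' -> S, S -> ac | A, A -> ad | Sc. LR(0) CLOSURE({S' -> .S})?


Start: S' -> .S
For each item with dot before a nonterminal B, add B -> .γ for every B-production
Closure: [S' -> .S, S -> .ac, S -> .A, A -> .ad, A -> .Sc]


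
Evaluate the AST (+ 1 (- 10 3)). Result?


Evaluate inner: (- 10 3) = 7
Evaluate root: (+ 1 7) = 8
Result: 8


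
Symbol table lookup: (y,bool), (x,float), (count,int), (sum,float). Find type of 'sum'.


Lookup 'sum' → type float


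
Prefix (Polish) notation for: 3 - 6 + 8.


left-to-right (same/higher precedence on left): tree is (+ (- 3 6) 8)
Prefix: + - 3 6 8


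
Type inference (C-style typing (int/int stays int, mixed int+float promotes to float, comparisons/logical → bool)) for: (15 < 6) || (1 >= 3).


Operand types: bool || bool
Rule: logical operators take bool operands and yield bool
Result type: bool


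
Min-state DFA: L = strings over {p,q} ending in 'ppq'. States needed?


Track the longest suffix of input matching a prefix of 'ppq': 4 classes (prefixes of length 0..3)
Minimal DFA: 4 states


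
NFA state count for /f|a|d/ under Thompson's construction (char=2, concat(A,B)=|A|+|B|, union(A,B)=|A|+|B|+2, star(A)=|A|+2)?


Syntax tree has 3 char leaf(s), 2 union(s), 0 star(s)
chars contribute 3×2 = 6; each union adds +2; each star adds +2
Total: 6 + 4 + 0 = 10 states


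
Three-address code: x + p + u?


Break into single-operator statements:
t1 = x + p
t2 = t1 + u


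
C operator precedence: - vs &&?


'-' is additive (level 9); '&&' is logical AND (level 2)
Higher level binds tighter
'-' has higher precedence than '&&'


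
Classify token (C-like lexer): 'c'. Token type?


Pattern: letter/underscore followed by alphanumerics, not a keyword
Type: IDENTIFIER


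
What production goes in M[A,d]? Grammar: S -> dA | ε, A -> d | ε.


For [A, d]: 'd' ∈ FIRST(d)
Entry: A -> d


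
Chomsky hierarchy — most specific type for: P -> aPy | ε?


Single nonterminal LHS, but a^n y^n is not regular
Classification: Type 2 (Context-Free)


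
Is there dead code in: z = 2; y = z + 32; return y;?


z is read by y's definition; y is returned
No dead code


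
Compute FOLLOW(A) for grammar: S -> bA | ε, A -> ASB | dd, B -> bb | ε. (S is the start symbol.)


$ ∈ FOLLOW(S). For each A -> αBβ: add FIRST(β)\{ε} to FOLLOW(B); if β nullable, add FOLLOW(A).
FOLLOW(A) = {$, b}


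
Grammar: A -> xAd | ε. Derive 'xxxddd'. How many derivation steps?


Derivation: A => xAd => xxAdd => xxxAddd => xxxddd
Steps: 4


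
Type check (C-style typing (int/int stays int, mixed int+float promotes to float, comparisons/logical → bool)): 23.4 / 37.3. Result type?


Operand types: float / float
Rule: mixed int/float promotes to float; int/int stays int
Result type: float


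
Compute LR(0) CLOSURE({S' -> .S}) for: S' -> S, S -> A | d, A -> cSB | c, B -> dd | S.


Start: S' -> .S
For each item with dot before a nonterminal B, add B -> .γ for every B-production
Closure: [S' -> .S, S -> .A, S -> .d, A -> .cSB, A -> .c]


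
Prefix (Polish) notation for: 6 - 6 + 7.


left-to-right (same/higher precedence on left): tree is (+ (- 6 6) 7)
Prefix: + - 6 6 7


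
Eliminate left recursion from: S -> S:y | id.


Left-recursive alternatives: S:y; non-recursive: id
Introduce S': S -> idS', S' -> :yS' | ε


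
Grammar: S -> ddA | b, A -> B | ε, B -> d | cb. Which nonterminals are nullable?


A nonterminal is nullable iff some alternative derives ε (directly, or every symbol in it is nullable)
Nullable: {A}


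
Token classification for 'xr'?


Pattern: letter/underscore followed by alphanumerics, not a keyword
Type: IDENTIFIER


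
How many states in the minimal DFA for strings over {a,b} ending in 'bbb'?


Track the longest suffix of input matching a prefix of 'bbb': 4 classes (prefixes of length 0..3)
Minimal DFA: 4 states


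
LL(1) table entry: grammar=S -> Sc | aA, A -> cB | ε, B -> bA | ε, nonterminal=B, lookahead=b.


For [B, b]: 'b' ∈ FIRST(bA)
Entry: B -> bA


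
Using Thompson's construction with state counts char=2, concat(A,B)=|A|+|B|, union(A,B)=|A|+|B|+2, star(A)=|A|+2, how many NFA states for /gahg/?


Syntax tree has 4 char leaf(s), 0 union(s), 0 star(s)
chars contribute 4×2 = 8; each union adds +2; each star adds +2
Total: 8 + 0 + 0 = 8 states


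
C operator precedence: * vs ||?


'*' is multiplicative (level 10); '||' is logical OR (level 1)
Higher level binds tighter
'*' has higher precedence than '||'


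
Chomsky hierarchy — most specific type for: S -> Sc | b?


Left-linear: every RHS is a terminal or one nonterminal followed by a terminal
Classification: Type 3 (Regular)


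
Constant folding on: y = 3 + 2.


3 + 2 = 5 at compile time
Optimized: y = 5


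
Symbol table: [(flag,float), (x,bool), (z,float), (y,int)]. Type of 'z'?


Lookup 'z' → type float


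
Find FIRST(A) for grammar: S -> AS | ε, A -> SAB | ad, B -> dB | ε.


Per alternative of A: FIRST(SAB) = {a}; FIRST(ad) = {a}
FIRST(A) = {a}


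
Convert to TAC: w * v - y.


Break into single-operator statements:
t1 = w * v
t2 = t1 - y


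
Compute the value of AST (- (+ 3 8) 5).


Evaluate inner: (+ 3 8) = 11
Evaluate root: (- 11 5) = 6
Result: 6


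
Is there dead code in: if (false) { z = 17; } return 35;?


condition is constant false, so the whole block is unreachable
Dead: 'if (false) { z = 17; }'


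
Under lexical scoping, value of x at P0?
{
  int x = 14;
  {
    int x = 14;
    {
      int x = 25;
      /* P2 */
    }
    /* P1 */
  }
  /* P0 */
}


x declared in the same block as P0
x = 14


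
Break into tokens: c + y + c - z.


Scan left to right, longest-match per lexeme
Tokens: ID(c), OP(+), ID(y), OP(+), ID(c), OP(-), ID(z)


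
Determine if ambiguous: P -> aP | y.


right-linear, alternatives start with distinct terminals 'a' vs 'y': unique leftmost derivation
Unambiguous


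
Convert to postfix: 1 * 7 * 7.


Left to right (same or higher precedence on left)
Postfix: 1 7 * 7 *


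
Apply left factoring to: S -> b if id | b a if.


Common prefix: 'b'
Factored: S -> b S', S' -> if id | a if


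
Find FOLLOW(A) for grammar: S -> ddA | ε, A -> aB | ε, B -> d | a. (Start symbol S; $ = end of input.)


$ ∈ FOLLOW(S). For each A -> αBβ: add FIRST(β)\{ε} to FOLLOW(B); if β nullable, add FOLLOW(A).
FOLLOW(A) = {$}


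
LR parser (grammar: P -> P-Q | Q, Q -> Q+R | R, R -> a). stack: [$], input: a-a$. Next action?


no handle on stack; shift 'a'
Action: shift


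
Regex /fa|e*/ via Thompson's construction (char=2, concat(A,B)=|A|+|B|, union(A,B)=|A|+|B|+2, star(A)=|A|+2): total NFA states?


Syntax tree has 3 char leaf(s), 1 union(s), 1 star(s)
chars contribute 3×2 = 6; each union adds +2; each star adds +2
Total: 6 + 2 + 2 = 10 states


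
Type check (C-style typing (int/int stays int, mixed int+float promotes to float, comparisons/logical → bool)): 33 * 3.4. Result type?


Operand types: int * float
Rule: mixed int/float promotes to float; int/int stays int
Result type: float


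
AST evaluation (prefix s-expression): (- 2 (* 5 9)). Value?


Evaluate inner: (* 5 9) = 45
Evaluate root: (- 2 45) = -43
Result: -43


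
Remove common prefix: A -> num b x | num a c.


Common prefix: 'num'
Factored: A -> num A', A' -> b x | a c


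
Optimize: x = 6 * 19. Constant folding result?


6 * 19 = 114 at compile time
Optimized: x = 114


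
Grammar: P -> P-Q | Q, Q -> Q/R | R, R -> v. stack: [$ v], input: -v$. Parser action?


'v' on top is the handle for R -> v
Action: reduce (R -> v)


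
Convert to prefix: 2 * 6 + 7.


left-to-right (same/higher precedence on left): tree is (+ (* 2 6) 7)
Prefix: + * 2 6 7


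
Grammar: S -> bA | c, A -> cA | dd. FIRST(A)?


Per alternative of A: FIRST(cA) = {c}; FIRST(dd) = {d}
FIRST(A) = {c, d}


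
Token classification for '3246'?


Pattern: digits only
Type: INTEGER_LITERAL


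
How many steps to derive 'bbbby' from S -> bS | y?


Derivation: S => bS => bbS => bbbS => bbbbS => bbbby
Steps: 5


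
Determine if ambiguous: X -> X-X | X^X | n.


'n-n^n' has two parse trees (no precedence encoded between - and ^)
Ambiguous


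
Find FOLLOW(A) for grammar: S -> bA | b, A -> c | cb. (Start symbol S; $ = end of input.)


$ ∈ FOLLOW(S). For each A -> αBβ: add FIRST(β)\{ε} to FOLLOW(B); if β nullable, add FOLLOW(A).
FOLLOW(A) = {$}


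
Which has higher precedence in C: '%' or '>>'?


'%' is multiplicative (level 10); '>>' is shift (level 8)
Higher level binds tighter
'%' has higher precedence than '>>'


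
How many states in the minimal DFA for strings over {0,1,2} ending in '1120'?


Track the longest suffix of input matching a prefix of '1120': 5 classes (prefixes of length 0..4)
Minimal DFA: 5 states


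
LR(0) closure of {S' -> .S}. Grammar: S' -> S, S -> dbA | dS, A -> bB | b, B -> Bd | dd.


Start: S' -> .S
For each item with dot before a nonterminal B, add B -> .γ for every B-production
Closure: [S' -> .S, S -> .dbA, S -> .dS]


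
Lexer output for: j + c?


Scan left to right, longest-match per lexeme
Tokens: ID(j), OP(+), ID(c)


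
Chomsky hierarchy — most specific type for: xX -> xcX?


LHS has context (more than one symbol) and |LHS| ≤ |RHS|
Classification: Type 1 (Context-Sensitive)


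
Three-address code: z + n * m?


Break into single-operator statements:
t1 = n * m
t2 = z + t1


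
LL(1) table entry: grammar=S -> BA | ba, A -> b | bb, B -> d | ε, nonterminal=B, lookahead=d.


For [B, d]: 'd' ∈ FIRST(d)
Entry: B -> d


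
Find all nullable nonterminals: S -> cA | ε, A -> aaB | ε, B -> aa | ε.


A nonterminal is nullable iff some alternative derives ε (directly, or every symbol in it is nullable)
Nullable: {A, B, S}


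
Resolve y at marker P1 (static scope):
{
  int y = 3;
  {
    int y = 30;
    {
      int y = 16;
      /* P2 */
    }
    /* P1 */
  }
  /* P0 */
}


y declared in the same block as P1
y = 30


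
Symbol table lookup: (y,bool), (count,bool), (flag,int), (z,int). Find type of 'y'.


Lookup 'y' → type bool


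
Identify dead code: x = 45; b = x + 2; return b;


x is read by b's definition; b is returned
No dead code


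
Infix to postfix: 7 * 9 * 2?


Left to right (same or higher precedence on left)
Postfix: 7 9 * 2 *


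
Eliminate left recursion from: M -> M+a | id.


Left-recursive alternatives: M+a; non-recursive: id
Introduce M': M -> idM', M' -> +aM' | ε


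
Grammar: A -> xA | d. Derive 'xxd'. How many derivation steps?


Derivation: A => xA => xxA => xxd
Steps: 3


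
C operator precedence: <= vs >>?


'>>' is shift (level 8); '<=' is relational (level 7)
Higher level binds tighter
'>>' has higher precedence than '<='


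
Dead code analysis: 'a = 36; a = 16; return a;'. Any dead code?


first assignment to a is overwritten before any read
Dead: 'a = 36'


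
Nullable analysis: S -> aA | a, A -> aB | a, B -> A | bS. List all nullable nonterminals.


A nonterminal is nullable iff some alternative derives ε (directly, or every symbol in it is nullable)
Nullable: {}


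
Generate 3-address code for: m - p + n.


Break into single-operator statements:
t1 = m - p
t2 = t1 + n


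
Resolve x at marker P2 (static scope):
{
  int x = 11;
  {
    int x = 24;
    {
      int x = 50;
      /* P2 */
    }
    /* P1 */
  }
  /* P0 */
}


x declared in the same block as P2
x = 50


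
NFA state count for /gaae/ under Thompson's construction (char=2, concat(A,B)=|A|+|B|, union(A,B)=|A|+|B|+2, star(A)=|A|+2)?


Syntax tree has 4 char leaf(s), 0 union(s), 0 star(s)
chars contribute 4×2 = 8; each union adds +2; each star adds +2
Total: 8 + 0 + 0 = 8 states


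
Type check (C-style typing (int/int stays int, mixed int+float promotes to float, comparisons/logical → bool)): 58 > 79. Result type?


Operand types: int > int
Rule: comparison yields bool
Result type: bool


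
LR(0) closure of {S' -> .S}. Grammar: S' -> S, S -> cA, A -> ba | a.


Start: S' -> .S
For each item with dot before a nonterminal B, add B -> .γ for every B-production
Closure: [S' -> .S, S -> .cA]


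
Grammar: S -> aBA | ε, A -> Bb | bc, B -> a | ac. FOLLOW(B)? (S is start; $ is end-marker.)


$ ∈ FOLLOW(S). For each A -> αBβ: add FIRST(β)\{ε} to FOLLOW(B); if β nullable, add FOLLOW(A).
FOLLOW(B) = {a, b}


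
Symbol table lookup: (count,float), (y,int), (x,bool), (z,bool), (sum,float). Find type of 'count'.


Lookup 'count' → type float


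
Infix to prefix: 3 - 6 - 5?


left-to-right (same/higher precedence on left): tree is (- (- 3 6) 5)
Prefix: - - 3 6 5


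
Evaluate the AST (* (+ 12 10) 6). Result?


Evaluate inner: (+ 12 10) = 22
Evaluate root: (* 22 6) = 132
Result: 132


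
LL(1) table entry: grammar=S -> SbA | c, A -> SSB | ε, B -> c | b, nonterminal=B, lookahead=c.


For [B, c]: 'c' ∈ FIRST(c)
Entry: B -> c


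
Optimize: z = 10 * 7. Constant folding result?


10 * 7 = 70 at compile time
Optimized: z = 70


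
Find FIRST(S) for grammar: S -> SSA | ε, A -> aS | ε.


Per alternative of S: FIRST(SSA) = {a, ε}; FIRST(ε) = {ε}
FIRST(S) = {a, ε}


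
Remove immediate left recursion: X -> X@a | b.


Left-recursive alternatives: X@a; non-recursive: b
Introduce X': X -> bX', X' -> @aX' | ε


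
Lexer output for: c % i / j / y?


Scan left to right, longest-match per lexeme
Tokens: ID(c), OP(%), ID(i), OP(/), ID(j), OP(/), ID(y)


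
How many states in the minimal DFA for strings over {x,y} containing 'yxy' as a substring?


KMP-style automaton: 3 progress states + 1 absorbing accept = 4
Minimal DFA: 4 states


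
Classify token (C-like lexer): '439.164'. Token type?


Pattern: digits with a decimal point
Type: FLOAT_LITERAL


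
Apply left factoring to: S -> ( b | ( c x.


Common prefix: '('
Factored: S -> ( S', S' -> b | c x


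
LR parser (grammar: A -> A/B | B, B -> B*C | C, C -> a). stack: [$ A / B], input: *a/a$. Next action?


'*' can extend B; shift to build B -> B*C
Action: shift


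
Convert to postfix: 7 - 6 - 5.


Left to right (same or higher precedence on left)
Postfix: 7 6 - 5 -


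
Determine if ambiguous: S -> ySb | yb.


balanced y^n…b^n: each string has a unique parse
Unambiguous


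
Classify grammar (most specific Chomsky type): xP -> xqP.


LHS has context (more than one symbol) and |LHS| ≤ |RHS|
Classification: Type 1 (Context-Sensitive)


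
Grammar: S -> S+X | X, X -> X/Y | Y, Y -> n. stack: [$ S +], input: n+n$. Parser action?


no handle ('S+' is not any RHS); shift 'n'
Action: shift


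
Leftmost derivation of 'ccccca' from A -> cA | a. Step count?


Derivation: A => cA => ccA => cccA => ccccA => cccccA => ccccca
Steps: 6


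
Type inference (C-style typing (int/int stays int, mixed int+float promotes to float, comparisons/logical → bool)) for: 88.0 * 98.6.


Operand types: float * float
Rule: mixed int/float promotes to float; int/int stays int
Result type: float


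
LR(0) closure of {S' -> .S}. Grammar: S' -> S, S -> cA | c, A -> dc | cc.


Start: S' -> .S
For each item with dot before a nonterminal B, add B -> .γ for every B-production
Closure: [S' -> .S, S -> .cA, S -> .c]


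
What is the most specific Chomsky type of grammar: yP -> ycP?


LHS has context (more than one symbol) and |LHS| ≤ |RHS|
Classification: Type 1 (Context-Sensitive)


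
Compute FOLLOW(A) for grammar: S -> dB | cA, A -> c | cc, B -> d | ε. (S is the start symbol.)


$ ∈ FOLLOW(S). For each A -> αBβ: add FIRST(β)\{ε} to FOLLOW(B); if β nullable, add FOLLOW(A).
FOLLOW(A) = {$}


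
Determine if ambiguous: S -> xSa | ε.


balanced x^n…a^n: each string has a unique parse
Unambiguous


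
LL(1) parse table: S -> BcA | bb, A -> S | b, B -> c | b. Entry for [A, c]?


For [A, c]: 'c' ∈ FIRST(S)
Entry: A -> S


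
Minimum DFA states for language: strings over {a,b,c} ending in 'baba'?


Track the longest suffix of input matching a prefix of 'baba': 5 classes (prefixes of length 0..4)
Minimal DFA: 5 states


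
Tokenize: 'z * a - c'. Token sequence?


Scan left to right, longest-match per lexeme
Tokens: ID(z), OP(*), ID(a), OP(-), ID(c)


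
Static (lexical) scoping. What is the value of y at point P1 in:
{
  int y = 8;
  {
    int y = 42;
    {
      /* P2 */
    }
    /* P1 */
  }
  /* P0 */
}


y declared in the same block as P1
y = 42


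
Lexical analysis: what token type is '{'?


Pattern: delimiter/punctuation
Type: PUNCTUATION


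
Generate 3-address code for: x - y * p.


Break into single-operator statements:
t1 = y * p
t2 = x - t1


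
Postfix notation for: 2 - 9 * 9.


* has higher precedence, evaluate 9*9 first
Postfix: 2 9 9 * -


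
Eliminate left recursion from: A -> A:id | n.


Left-recursive alternatives: A:id; non-recursive: n
Introduce A': A -> nA', A' -> :idA' | ε


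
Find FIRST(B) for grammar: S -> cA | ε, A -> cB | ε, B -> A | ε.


Per alternative of B: FIRST(A) = {c, ε}; FIRST(ε) = {ε}
FIRST(B) = {c, ε}


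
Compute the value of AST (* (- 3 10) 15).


Evaluate inner: (- 3 10) = -7
Evaluate root: (* -7 15) = -105
Result: -105


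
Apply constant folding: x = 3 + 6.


3 + 6 = 9 at compile time
Optimized: x = 9


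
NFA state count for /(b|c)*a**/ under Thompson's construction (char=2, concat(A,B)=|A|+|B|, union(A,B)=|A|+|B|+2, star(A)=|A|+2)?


Syntax tree has 3 char leaf(s), 1 union(s), 3 star(s)
chars contribute 3×2 = 6; each union adds +2; each star adds +2
Total: 6 + 2 + 6 = 14 states


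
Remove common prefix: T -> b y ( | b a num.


Common prefix: 'b'
Factored: T -> b T', T' -> y ( | a num


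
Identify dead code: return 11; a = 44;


statement follows a return and is unreachable
Dead: 'a = 44'


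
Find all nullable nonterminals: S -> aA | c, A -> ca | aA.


A nonterminal is nullable iff some alternative derives ε (directly, or every symbol in it is nullable)
Nullable: {}


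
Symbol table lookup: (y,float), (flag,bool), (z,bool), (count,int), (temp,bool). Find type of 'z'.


Lookup 'z' → type bool


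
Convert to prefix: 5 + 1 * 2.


'*' binds tighter: tree is (+ 5 (* 1 2))
Prefix: + 5 * 1 2


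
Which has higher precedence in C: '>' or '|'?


'>' is relational (level 7); '|' is bitwise OR (level 3)
Higher level binds tighter
'>' has higher precedence than '|'


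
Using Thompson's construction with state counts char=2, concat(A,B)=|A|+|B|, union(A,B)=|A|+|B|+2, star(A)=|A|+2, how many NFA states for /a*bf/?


Syntax tree has 3 char leaf(s), 0 union(s), 1 star(s)
chars contribute 3×2 = 6; each union adds +2; each star adds +2
Total: 6 + 0 + 2 = 8 states


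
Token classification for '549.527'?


Pattern: digits with a decimal point
Type: FLOAT_LITERAL


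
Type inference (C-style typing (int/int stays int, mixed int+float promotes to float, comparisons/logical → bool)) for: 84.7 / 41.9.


Operand types: float / float
Rule: mixed int/float promotes to float; int/int stays int
Result type: float


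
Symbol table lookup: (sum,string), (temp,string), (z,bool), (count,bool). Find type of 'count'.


Lookup 'count' → type bool


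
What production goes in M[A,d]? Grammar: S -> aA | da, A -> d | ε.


For [A, d]: 'd' ∈ FIRST(d)
Entry: A -> d


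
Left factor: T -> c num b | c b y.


Common prefix: 'c'
Factored: T -> c T', T' -> num b | b y


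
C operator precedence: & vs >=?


'>=' is relational (level 7); '&' is bitwise AND (level 5)
Higher level binds tighter
'>=' has higher precedence than '&'


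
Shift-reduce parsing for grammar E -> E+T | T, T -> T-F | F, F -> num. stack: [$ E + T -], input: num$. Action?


no handle; shift 'num'
Action: shift


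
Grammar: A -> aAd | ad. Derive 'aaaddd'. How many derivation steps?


Derivation: A => aAd => aaAdd => aaaddd
Steps: 3


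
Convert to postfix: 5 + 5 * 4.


* has higher precedence, evaluate 5*4 first
Postfix: 5 5 4 * +


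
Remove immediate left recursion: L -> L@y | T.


Left-recursive alternatives: L@y; non-recursive: T
Introduce L': L -> TL', L' -> @yL' | ε


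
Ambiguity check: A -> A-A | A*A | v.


'v-v*v' has two parse trees (no precedence encoded between - and *)
Ambiguous


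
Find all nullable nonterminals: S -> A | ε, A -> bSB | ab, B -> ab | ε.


A nonterminal is nullable iff some alternative derives ε (directly, or every symbol in it is nullable)
Nullable: {B, S}


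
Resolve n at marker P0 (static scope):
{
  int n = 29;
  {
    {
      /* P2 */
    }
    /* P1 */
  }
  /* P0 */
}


n declared in the same block as P0
n = 29


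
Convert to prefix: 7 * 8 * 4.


left-to-right (same/higher precedence on left): tree is (* (* 7 8) 4)
Prefix: * * 7 8 4


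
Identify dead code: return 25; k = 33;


statement follows a return and is unreachable
Dead: 'k = 33'


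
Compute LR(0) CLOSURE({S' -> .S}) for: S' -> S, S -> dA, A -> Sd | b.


Start: S' -> .S
For each item with dot before a nonterminal B, add B -> .γ for every B-production
Closure: [S' -> .S, S -> .dA]


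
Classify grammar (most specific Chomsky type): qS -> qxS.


LHS has context (more than one symbol) and |LHS| ≤ |RHS|
Classification: Type 1 (Context-Sensitive)


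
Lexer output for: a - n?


Scan left to right, longest-match per lexeme
Tokens: ID(a), OP(-), ID(n)


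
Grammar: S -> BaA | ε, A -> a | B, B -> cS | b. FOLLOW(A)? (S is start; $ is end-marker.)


$ ∈ FOLLOW(S). For each A -> αBβ: add FIRST(β)\{ε} to FOLLOW(B); if β nullable, add FOLLOW(A).
FOLLOW(A) = {$, a}


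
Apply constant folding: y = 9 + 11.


9 + 11 = 20 at compile time
Optimized: y = 20


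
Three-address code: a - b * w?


Break into single-operator statements:
t1 = b * w
t2 = a - t1


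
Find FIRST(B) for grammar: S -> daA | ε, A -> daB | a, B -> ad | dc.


Per alternative of B: FIRST(ad) = {a}; FIRST(dc) = {d}
FIRST(B) = {a, d}


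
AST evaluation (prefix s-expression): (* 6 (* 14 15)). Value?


Evaluate inner: (* 14 15) = 210
Evaluate root: (* 6 210) = 1260
Result: 1260


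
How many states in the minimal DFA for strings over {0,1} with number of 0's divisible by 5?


Track (count of 0) mod 5: states 0..4, accept at 0
Minimal DFA: 5 states


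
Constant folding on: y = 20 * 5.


20 * 5 = 100 at compile time
Optimized: y = 100


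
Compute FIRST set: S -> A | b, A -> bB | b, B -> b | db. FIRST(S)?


Per alternative of S: FIRST(A) = {b}; FIRST(b) = {b}
FIRST(S) = {b}


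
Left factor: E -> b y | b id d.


Common prefix: 'b'
Factored: E -> b E', E' -> y | id d


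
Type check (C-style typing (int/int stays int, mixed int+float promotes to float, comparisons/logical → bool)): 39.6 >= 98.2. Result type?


Operand types: float >= float
Rule: comparison yields bool
Result type: bool


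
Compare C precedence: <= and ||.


'<=' is relational (level 7); '||' is logical OR (level 1)
Higher level binds tighter
'<=' has higher precedence than '||'


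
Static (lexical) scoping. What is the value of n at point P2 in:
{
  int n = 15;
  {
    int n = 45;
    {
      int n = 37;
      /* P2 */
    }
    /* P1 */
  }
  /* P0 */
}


n declared in the same block as P2
n = 37


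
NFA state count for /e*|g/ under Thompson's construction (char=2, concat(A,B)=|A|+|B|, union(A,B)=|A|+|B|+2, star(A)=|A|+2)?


Syntax tree has 2 char leaf(s), 1 union(s), 1 star(s)
chars contribute 2×2 = 4; each union adds +2; each star adds +2
Total: 4 + 2 + 2 = 8 states


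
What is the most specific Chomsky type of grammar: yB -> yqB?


LHS has context (more than one symbol) and |LHS| ≤ |RHS|
Classification: Type 1 (Context-Sensitive)


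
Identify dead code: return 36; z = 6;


statement follows a return and is unreachable
Dead: 'z = 6'


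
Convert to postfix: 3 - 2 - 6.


Left to right (same or higher precedence on left)
Postfix: 3 2 - 6 -


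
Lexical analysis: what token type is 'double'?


Pattern: reserved word
Type: KEYWORD


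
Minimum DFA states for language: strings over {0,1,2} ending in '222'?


Track the longest suffix of input matching a prefix of '222': 4 classes (prefixes of length 0..3)
Minimal DFA: 4 states


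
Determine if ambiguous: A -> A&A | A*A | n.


'n&n*n' has two parse trees (no precedence encoded between & and *)
Ambiguous


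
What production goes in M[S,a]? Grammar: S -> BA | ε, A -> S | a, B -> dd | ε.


For [S, a]: 'a' ∈ FIRST(BA)
Entry: S -> BA


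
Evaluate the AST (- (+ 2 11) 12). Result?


Evaluate inner: (+ 2 11) = 13
Evaluate root: (- 13 12) = 1
Result: 1


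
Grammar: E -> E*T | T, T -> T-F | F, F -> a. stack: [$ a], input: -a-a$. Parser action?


'a' on top is the handle for F -> a
Action: reduce (F -> a)


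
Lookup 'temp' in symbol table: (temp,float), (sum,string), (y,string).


Lookup 'temp' → type float


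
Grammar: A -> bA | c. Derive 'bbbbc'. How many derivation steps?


Derivation: A => bA => bbA => bbbA => bbbbA => bbbbc
Steps: 5


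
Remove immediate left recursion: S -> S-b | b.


Left-recursive alternatives: S-b; non-recursive: b
Introduce S': S -> bS', S' -> -bS' | ε


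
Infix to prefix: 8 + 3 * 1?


'*' binds tighter: tree is (+ 8 (* 3 1))
Prefix: + 8 * 3 1


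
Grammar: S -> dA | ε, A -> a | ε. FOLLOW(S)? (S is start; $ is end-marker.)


$ ∈ FOLLOW(S). For each A -> αBβ: add FIRST(β)\{ε} to FOLLOW(B); if β nullable, add FOLLOW(A).
FOLLOW(S) = {$}


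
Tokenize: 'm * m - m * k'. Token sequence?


Scan left to right, longest-match per lexeme
Tokens: ID(m), OP(*), ID(m), OP(-), ID(m), OP(*), ID(k)


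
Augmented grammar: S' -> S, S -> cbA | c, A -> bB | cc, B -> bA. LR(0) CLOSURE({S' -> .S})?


Start: S' -> .S
For each item with dot before a nonterminal B, add B -> .γ for every B-production
Closure: [S' -> .S, S -> .cbA, S -> .c]


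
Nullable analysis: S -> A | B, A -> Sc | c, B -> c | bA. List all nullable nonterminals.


A nonterminal is nullable iff some alternative derives ε (directly, or every symbol in it is nullable)
Nullable: {}
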